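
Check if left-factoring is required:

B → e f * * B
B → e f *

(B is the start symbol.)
Yes, B has productions with common prefix 'e f *'

Left-factoring is needed when two productions for the same non-terminal
share a common prefix on the right-hand side.

Productions for B:
  B → e f * * B
  B → e f *

Found common prefix 'e f *' in productions for B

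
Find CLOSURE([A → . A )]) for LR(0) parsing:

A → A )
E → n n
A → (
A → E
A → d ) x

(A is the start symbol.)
{ [A → . (], [A → . A )], [A → . E], [A → . d ) x], [E → . n n] }

Start with: [A → . A )]
  [A → . A )] has the dot before A: add [A → . (], [A → . E], [A → . d ) x]
  [A → . E] has the dot before E: add [E → . n n]
No further items can be added.

CLOSURE = { [A → . (], [A → . A )], [A → . E], [A → . d ) x], [E → . n n] }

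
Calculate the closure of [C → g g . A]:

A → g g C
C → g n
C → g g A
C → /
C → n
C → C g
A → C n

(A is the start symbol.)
Start with: [C → g g . A]
  [C → g g . A] has the dot before A: add [A → . g g C], [A → . C n]
  [A → . C n] has the dot before C: add [C → . g n], [C → . g g A], [C → . /], [C → . n], [C → . C g]
No further items can be added.

CLOSURE = { [A → . C n], [A → . g g C], [C → . /], [C → . C g], [C → . g g A], [C → . g n], [C → . n], [C → g g . A] }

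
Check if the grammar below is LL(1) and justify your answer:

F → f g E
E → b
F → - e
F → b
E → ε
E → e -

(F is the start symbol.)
A grammar is LL(1) if for each non-terminal N with multiple productions, the predict sets of those productions are pairwise disjoint, where PREDICT(N → α) = (FIRST(α) \ {ε}) ∪ (FOLLOW(N) if α ⇒* ε).

Relevant sets:
  FOLLOW(E) = { $ }

For F:
  PREDICT(F → f g E) = { 'f' }
  PREDICT(F → '-' e) = { '-' }
  PREDICT(F → b) = { 'b' }
For E:
  PREDICT(E → b) = { 'b' }
  PREDICT(E → ε) = { $ }
  PREDICT(E → e '-') = { 'e' }

All predict sets are disjoint. The grammar IS LL(1).

Answer: Yes, the grammar is LL(1).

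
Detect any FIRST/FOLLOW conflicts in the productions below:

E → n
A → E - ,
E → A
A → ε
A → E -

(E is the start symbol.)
A FIRST/FOLLOW conflict occurs when a non-terminal N has a nullable alternative N → β (β ⇒* ε) and another alternative N → α with FIRST(α) ∩ FOLLOW(N) ≠ ∅: on such a lookahead the parser cannot decide between expanding α and letting N vanish via β.

Nullable non-terminals: A, E.
FIRST sets used below: FIRST(E) = { '-', 'n', ε }, FIRST(A) = { '-', 'n', ε }

A: nullable alternative(s) A → ε; FOLLOW(A) = { $, '-' }
  A → E - ,: FIRST \ {ε} = { '-', 'n' } — overlaps FOLLOW(A) on { '-' }: CONFLICT
  A → ε: FIRST \ {ε} = { } — this is the only nullable alternative, skip
  A → E -: FIRST \ {ε} = { '-', 'n' } — overlaps FOLLOW(A) on { '-' }: CONFLICT

E: nullable alternative(s) E → A; FOLLOW(E) = { $, '-' }
  E → n: FIRST \ {ε} = { 'n' } — disjoint from FOLLOW(E)
  E → A: FIRST \ {ε} = { '-', 'n' } — this is the only nullable alternative, skip

So the grammar has 2 FIRST/FOLLOW conflicts (marked CONFLICT above).

Answer: Yes. A → E '-' ',' with FOLLOW(A) on { '-' }; A → E '-' with FOLLOW(A) on { '-' }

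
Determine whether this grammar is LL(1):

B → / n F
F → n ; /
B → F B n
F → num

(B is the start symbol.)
Yes, the grammar is LL(1).

Relevant sets:
  FIRST(F) = { 'n', 'num' }

For B:
  PREDICT(B → '/' n F) = { '/' }
  PREDICT(B → F B n) = { 'n', 'num' }
For F:
  PREDICT(F → n ';' '/') = { 'n' }
  PREDICT(F → num) = { 'num' }

All predict sets are disjoint. The grammar IS LL(1).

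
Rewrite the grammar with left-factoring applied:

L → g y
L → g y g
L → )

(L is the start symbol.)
L → g y L'
L' → ε
L' → g
L → )

Left-factoring transforms A → αβ₁ | αβ₂ into A → αA' and A' → β₁ | β₂
(α is the longest common prefix among the alternatives). Repeat until
no nonterminal has two alternatives with a common prefix.

Round 1: L has alternatives sharing prefix 'g y'. Introduce L': L → g y L'
  Add: L' → ε
  Add: L' → g

No remaining common prefixes — done.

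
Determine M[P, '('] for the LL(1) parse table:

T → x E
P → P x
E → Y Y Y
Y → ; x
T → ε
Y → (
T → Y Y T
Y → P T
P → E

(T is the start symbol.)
P → P x, P → E

To find M[P, '('], we find productions for P where '(' is in the predict set (PREDICT(N → α) = (FIRST(α) \ {ε}) ∪ (FOLLOW(N) if α ⇒* ε)).

Relevant sets:
  FIRST(P) = { '(', ';' }
  FIRST(E) = { '(', ';' }

P → P x: PREDICT = { '(', ';' }
  '(' is in predict set, so this production goes in M[P, '(']
P → E: PREDICT = { '(', ';' }
  '(' is in predict set, so this production goes in M[P, '(']

M[P, '('] = P → P x, P → E  (a multiply-defined cell — the grammar is not LL(1))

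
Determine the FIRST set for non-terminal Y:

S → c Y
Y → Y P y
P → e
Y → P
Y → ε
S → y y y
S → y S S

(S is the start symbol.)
To compute FIRST(Y), examine every production with Y on the left-hand side, reading each right-hand side left to right until a non-nullable symbol is reached.

FIRST sets of the other non-terminals involved (by the same procedure, iterated to a fixed point):
  FIRST(P) = { 'e' }

From Y → Y P y:
  - Y is the symbol being defined: contributes nothing new
    Y is nullable, so continue to the next symbol
  - P is a non-terminal: add FIRST(P) \ {ε} = { 'e' }
    P is not nullable, so stop
From Y → P:
  - P is a non-terminal: add FIRST(P) \ {ε} = { 'e' }
    P is not nullable, so stop
From Y → ε:
  - ε-production, so ε ∈ FIRST(Y)

Collecting: FIRST(Y) = { 'e', ε }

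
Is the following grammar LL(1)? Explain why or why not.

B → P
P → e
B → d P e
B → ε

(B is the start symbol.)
Yes, the grammar is LL(1).

A grammar is LL(1) if for each non-terminal N with multiple productions, the predict sets of those productions are pairwise disjoint, where PREDICT(N → α) = (FIRST(α) \ {ε}) ∪ (FOLLOW(N) if α ⇒* ε).

Relevant sets:
  FIRST(P) = { 'e' }
  FOLLOW(B) = { $ }

For B:
  PREDICT(B → P) = { 'e' }
  PREDICT(B → d P e) = { 'd' }
  PREDICT(B → ε) = { $ }
P has a single production, so nothing to check there.

All predict sets are disjoint. The grammar IS LL(1).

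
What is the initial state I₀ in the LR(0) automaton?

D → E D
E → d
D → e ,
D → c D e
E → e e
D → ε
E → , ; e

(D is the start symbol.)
{ [D → . E D], [D → . c D e], [D → . e ,], [D → .], [D' → . D], [E → . , ; e], [E → . d], [E → . e e] }

First, augment the grammar with D' → D
I₀ = CLOSURE({ [D' → . D] }):
  [D' → . D] has the dot before D: add [D → . E D], [D → . e ,], [D → . c D e], [D → .]
  [D → . E D] has the dot before E: add [E → . d], [E → . e e], [E → . , ; e]
No further items can be added.

I₀ = { [D → . E D], [D → . c D e], [D → . e ,], [D → .], [D' → . D], [E → . , ; e], [E → . d], [E → . e e] }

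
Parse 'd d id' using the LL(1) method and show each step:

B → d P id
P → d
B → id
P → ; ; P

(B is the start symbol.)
LL(1) parsing maintains a stack (initially the start symbol over $) and the input. At each step: if the stack top is a terminal, match it against the current input token; if it is a non-terminal N, replace it with the RHS of M[N, lookahead] (the unique production whose predict set contains the lookahead).

Stack is shown with the top on the left.

Stack     Input     Action
--------------------------
B $       d d id $  output B → d P id
d P id $  d d id $  match 'd'
P id $    d id $    output P → d
d id $    d id $    match 'd'
id $      id $      match 'id'
$         $         accept

The string is accepted.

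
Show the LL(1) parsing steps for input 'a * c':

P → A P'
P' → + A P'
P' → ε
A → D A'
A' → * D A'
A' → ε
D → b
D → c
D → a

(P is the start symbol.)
Stack is shown with the top on the left.

Stack        Input    Action
----------------------------
P $          a * c $  output P → A P'
A P' $       a * c $  output A → D A'
D A' P' $    a * c $  output D → a
a A' P' $    a * c $  match 'a'
A' P' $      * c $    output A' → * D A'
* D A' P' $  * c $    match '*'
D A' P' $    c $      output D → c
c A' P' $    c $      match 'c'
A' P' $      $        output A' → ε
P' $         $        output P' → ε
$            $        accept

The string is accepted.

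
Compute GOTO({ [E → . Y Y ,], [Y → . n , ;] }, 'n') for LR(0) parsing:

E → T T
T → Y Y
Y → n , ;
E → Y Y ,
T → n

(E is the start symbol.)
{ [Y → n . , ;] }

GOTO(I, 'n') = CLOSURE({ [A → αX.β] : [A → α.Xβ] ∈ I, X = 'n' })

Items with dot before 'n', with the dot advanced:
  [Y → . n , ;] → [Y → n . , ;]
Closure adds nothing (no advanced item has the dot before a non-terminal).

GOTO = { [Y → n . , ;] }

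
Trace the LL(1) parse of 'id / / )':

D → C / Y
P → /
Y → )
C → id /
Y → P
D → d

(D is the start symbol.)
LL(1) parsing maintains a stack (initially the start symbol over $) and the input. At each step: if the stack top is a terminal, match it against the current input token; if it is a non-terminal N, replace it with the RHS of M[N, lookahead] (the unique production whose predict set contains the lookahead).

Stack is shown with the top on the left.

Stack       Input       Action
------------------------------
D $         id / / ) $  output D → C / Y
C / Y $     id / / ) $  output C → id /
id / / Y $  id / / ) $  match 'id'
/ / Y $     / / ) $     match '/'
/ Y $       / ) $       match '/'
Y $         ) $         output Y → )
) $         ) $         match ')'
$           $           accept

The string is accepted.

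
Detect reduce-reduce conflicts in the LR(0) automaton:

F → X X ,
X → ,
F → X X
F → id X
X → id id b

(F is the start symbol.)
No reduce-reduce conflicts

A reduce-reduce conflict occurs when an LR(0) state has two complete items [A → α .] and [B → β .] — both call for a reduction, and with no lookahead the parser cannot choose between them.

Augment with F' → F and build the canonical LR(0) collection (I0 = CLOSURE({[F' → . F]}), then GOTO on every symbol after a dot until no new states appear). It has 12 states:
  I0: { [F → . X X ,], [F → . X X], [F → . id X], [F' → . F], [X → . ,], [X → . id id b] }  — shift
  I1: { [X → , .] }  — reduce
  I2: { [F' → F .] }  — accept
  I3: { [F → X . X ,], [F → X . X], [X → . ,], [X → . id id b] }  — shift
  I4: { [F → id . X], [X → . ,], [X → . id id b], [X → id . id b] }  — shift
  I5: { [F → id X .] }  — reduce
  I6: { [X → id . id b], [X → id id . b] }  — shift
  I7: { [X → id id b .] }  — reduce
  I8: { [X → id id . b] }  — shift
  I9: { [F → X X . ,], [F → X X .] }  — shift, reduce
  I10: { [X → id . id b] }  — shift
  I11: { [F → X X , .] }  — reduce

No state contains more than one complete item.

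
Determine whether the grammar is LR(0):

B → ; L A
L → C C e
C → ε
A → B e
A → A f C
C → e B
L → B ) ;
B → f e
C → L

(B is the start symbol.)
No. Shift-reduce conflict between [C → .] and [B → . ; L A]

A grammar is LR(0) if no state in the canonical LR(0) collection has:
  - both a shift item (dot before a terminal) and a complete item (shift-reduce conflict), or
  - two or more complete items (reduce-reduce conflict; the accept item [B' → B .] counts as a complete item here).

Augment with B' → B and build the canonical LR(0) collection (I0 = CLOSURE({[B' → . B]}), then GOTO on every symbol after a dot until no new states appear). It has 20 states:
  I0: { [B → . ; L A], [B → . f e], [B' → . B] }  — shift
  I1: { [B → . ; L A], [B → . f e], [B → ; . L A], [C → . L], [C → . e B], [C → .], [L → . B ) ;], [L → . C C e] }  — shift, reduce
  I2: { [B' → B .] }  — accept
  I3: { [B → f . e] }  — shift
  I4: { [B → f e .] }  — reduce
  I5: { [L → B . ) ;] }  — shift
  I6: { [B → . ; L A], [B → . f e], [C → . L], [C → . e B], [C → .], [L → . B ) ;], [L → . C C e], [L → C . C e] }  — shift, reduce
  I7: { [A → . A f C], [A → . B e], [B → . ; L A], [B → . f e], [B → ; L . A], [C → L .] }  — shift, reduce
  I8: { [B → . ; L A], [B → . f e], [C → e . B] }  — shift
  I9: { [C → e B .] }  — reduce
  I10: { [A → A . f C], [B → ; L A .] }  — shift, reduce
  I11: { [A → B . e] }  — shift
  I12: { [A → B e .] }  — reduce
  I13: { [A → A f . C], [B → . ; L A], [B → . f e], [C → . L], [C → . e B], [C → .], [L → . B ) ;], [L → . C C e] }  — shift, reduce
  I14: { [A → A f C .], [B → . ; L A], [B → . f e], [C → . L], [C → . e B], [C → .], [L → . B ) ;], [L → . C C e], [L → C . C e] }  — shift, 2 reduces
  I15: { [C → L .] }  — reduce
  I16: { [B → . ; L A], [B → . f e], [C → . L], [C → . e B], [C → .], [L → . B ) ;], [L → . C C e], [L → C . C e], [L → C C . e] }  — shift, reduce
  I17: { [B → . ; L A], [B → . f e], [C → e . B], [L → C C e .] }  — shift, reduce
  I18: { [L → B ) . ;] }  — shift
  I19: { [L → B ) ; .] }  — reduce

Conflict in state I1:
  Shift-reduce conflict between [C → .] and [B → . ; L A]
So the grammar is NOT LR(0).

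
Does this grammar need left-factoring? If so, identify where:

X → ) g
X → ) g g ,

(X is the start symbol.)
Left-factoring is needed when two productions for the same non-terminal
share a common prefix on the right-hand side.

Productions for X:
  X → ) g
  X → ) g g ,

Found common prefix ') g' in productions for X

Answer: Yes, X has productions with common prefix ') g'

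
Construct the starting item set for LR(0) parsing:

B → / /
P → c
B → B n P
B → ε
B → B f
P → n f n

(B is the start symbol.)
First, augment the grammar with B' → B
I₀ = CLOSURE({ [B' → . B] }):
  [B' → . B] has the dot before B: add [B → . / /], [B → . B n P], [B → .], [B → . B f]
No further items can be added.

I₀ = { [B → . / /], [B → . B f], [B → . B n P], [B → .], [B' → . B] }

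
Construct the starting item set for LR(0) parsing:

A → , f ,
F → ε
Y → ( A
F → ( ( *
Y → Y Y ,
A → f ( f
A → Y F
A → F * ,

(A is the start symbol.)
{ [A → . , f ,], [A → . F * ,], [A → . Y F], [A → . f ( f], [A' → . A], [F → . ( ( *], [F → .], [Y → . ( A], [Y → . Y Y ,] }

First, augment the grammar with A' → A
I₀ = CLOSURE({ [A' → . A] }):
  [A' → . A] has the dot before A: add [A → . , f ,], [A → . f ( f], [A → . Y F], [A → . F * ,]
  [A → . Y F] has the dot before Y: add [Y → . ( A], [Y → . Y Y ,]
  [A → . F * ,] has the dot before F: add [F → .], [F → . ( ( *]
No further items can be added.

I₀ = { [A → . , f ,], [A → . F * ,], [A → . Y F], [A → . f ( f], [A' → . A], [F → . ( ( *], [F → .], [Y → . ( A], [Y → . Y Y ,] }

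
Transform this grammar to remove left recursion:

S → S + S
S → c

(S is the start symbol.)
S → c S'
S' → + S S'
S' → ε

S is directly left-recursive. The standard transformation for
  A → A α₁ | ... | A α_m | β₁ | ... | β_n
is
  A  → β₁ A' | ... | β_n A'
  A' → α₁ A' | ... | α_m A' | ε

S → c becomes S → c S'
S → S + S becomes S' → + S S'
Add S' → ε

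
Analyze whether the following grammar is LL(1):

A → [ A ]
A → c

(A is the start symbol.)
Yes, the grammar is LL(1).

A grammar is LL(1) if for each non-terminal N with multiple productions, the predict sets of those productions are pairwise disjoint, where PREDICT(N → α) = (FIRST(α) \ {ε}) ∪ (FOLLOW(N) if α ⇒* ε).

For A:
  PREDICT(A → '[' A ']') = { '[' }
  PREDICT(A → c) = { 'c' }

All predict sets are disjoint. The grammar IS LL(1).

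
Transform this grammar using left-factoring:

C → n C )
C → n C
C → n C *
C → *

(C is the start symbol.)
C → n C C'
C' → )
C' → ε
C' → *
C → *

Left-factoring transforms A → αβ₁ | αβ₂ into A → αA' and A' → β₁ | β₂
(α is the longest common prefix among the alternatives). Repeat until
no nonterminal has two alternatives with a common prefix.

Round 1: C has alternatives sharing prefix 'n C'. Introduce C': C → n C C'
  Add: C' → )
  Add: C' → ε
  Add: C' → *

No remaining common prefixes — done.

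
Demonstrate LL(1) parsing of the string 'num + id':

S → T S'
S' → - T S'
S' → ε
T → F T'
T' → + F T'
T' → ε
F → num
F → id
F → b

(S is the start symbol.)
LL(1) parsing maintains a stack (initially the start symbol over $) and the input. At each step: if the stack top is a terminal, match it against the current input token; if it is a non-terminal N, replace it with the RHS of M[N, lookahead] (the unique production whose predict set contains the lookahead).

Stack is shown with the top on the left.

Stack        Input       Action
-------------------------------
S $          num + id $  output S → T S'
T S' $       num + id $  output T → F T'
F T' S' $    num + id $  output F → num
num T' S' $  num + id $  match 'num'
T' S' $      + id $      output T' → + F T'
+ F T' S' $  + id $      match '+'
F T' S' $    id $        output F → id
id T' S' $   id $        match 'id'
T' S' $      $           output T' → ε
S' $         $           output S' → ε
$            $           accept

The string is accepted.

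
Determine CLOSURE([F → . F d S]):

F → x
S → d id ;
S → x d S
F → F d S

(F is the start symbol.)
Start with: [F → . F d S]
  [F → . F d S] has the dot before F: add [F → . x]
No further items can be added.

CLOSURE = { [F → . F d S], [F → . x] }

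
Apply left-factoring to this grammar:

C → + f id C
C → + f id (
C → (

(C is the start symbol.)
C → + f id C'
C' → C
C' → (
C → (

Left-factoring transforms A → αβ₁ | αβ₂ into A → αA' and A' → β₁ | β₂
(α is the longest common prefix among the alternatives). Repeat until
no nonterminal has two alternatives with a common prefix.

Round 1: C has alternatives sharing prefix '+ f id'. Introduce C': C → + f id C'
  Add: C' → C
  Add: C' → (

No remaining common prefixes — done.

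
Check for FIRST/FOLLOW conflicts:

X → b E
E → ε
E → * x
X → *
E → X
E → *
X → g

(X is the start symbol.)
Nullable non-terminals: E.
FIRST sets used below: FIRST(X) = { '*', 'b', 'g' }

E: nullable alternative(s) E → ε; FOLLOW(E) = { $ }
  E → ε: FIRST \ {ε} = { } — this is the only nullable alternative, skip
  E → * x: FIRST \ {ε} = { '*' } — disjoint from FOLLOW(E)
  E → X: FIRST \ {ε} = { '*', 'b', 'g' } — disjoint from FOLLOW(E)
  E → *: FIRST \ {ε} = { '*' } — disjoint from FOLLOW(E)

X has no nullable alternative, so no FIRST/FOLLOW check is needed there.

No FIRST/FOLLOW conflicts found.

Answer: No FIRST/FOLLOW conflicts.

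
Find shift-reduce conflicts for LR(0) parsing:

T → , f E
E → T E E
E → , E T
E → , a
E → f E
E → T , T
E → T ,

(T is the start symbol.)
Augment with T' → T and build the canonical LR(0) collection (I0 = CLOSURE({[T' → . T]}), then GOTO on every symbol after a dot until no new states appear). It has 18 states:
  I0: { [T → . , f E], [T' → . T] }  — shift
  I1: { [T → , . f E] }  — shift
  I2: { [T' → T .] }  — accept
  I3: { [E → . , E T], [E → . , a], [E → . T , T], [E → . T ,], [E → . T E E], [E → . f E], [T → , f . E], [T → . , f E] }  — shift
  I4: { [E → , . E T], [E → , . a], [E → . , E T], [E → . , a], [E → . T , T], [E → . T ,], [E → . T E E], [E → . f E], [T → , . f E], [T → . , f E] }  — shift
  I5: { [T → , f E .] }  — reduce
  I6: { [E → . , E T], [E → . , a], [E → . T , T], [E → . T ,], [E → . T E E], [E → . f E], [E → T . , T], [E → T . ,], [E → T . E E], [T → . , f E] }  — shift
  I7: { [E → . , E T], [E → . , a], [E → . T , T], [E → . T ,], [E → . T E E], [E → . f E], [E → f . E], [T → . , f E] }  — shift
  I8: { [E → f E .] }  — reduce
  I9: { [E → , . E T], [E → , . a], [E → . , E T], [E → . , a], [E → . T , T], [E → . T ,], [E → . T E E], [E → . f E], [E → T , . T], [E → T , .], [T → , . f E], [T → . , f E] }  — shift, reduce
  I10: { [E → . , E T], [E → . , a], [E → . T , T], [E → . T ,], [E → . T E E], [E → . f E], [E → T E . E], [T → . , f E] }  — shift
  I11: { [E → T E E .] }  — reduce
  I12: { [E → , E . T], [T → . , f E] }  — shift
  I13: { [E → . , E T], [E → . , a], [E → . T , T], [E → . T ,], [E → . T E E], [E → . f E], [E → T , T .], [E → T . , T], [E → T . ,], [E → T . E E], [T → . , f E] }  — shift, reduce
  I14: { [E → , a .] }  — reduce
  I15: { [E → . , E T], [E → . , a], [E → . T , T], [E → . T ,], [E → . T E E], [E → . f E], [E → f . E], [T → , f . E], [T → . , f E] }  — shift
  I16: { [E → f E .], [T → , f E .] }  — 2 reduces
  I17: { [E → , E T .] }  — reduce

I9 contains reduce item [E → T , .] and shift items [E → . , E T], [E → . , a], [E → , . a], [E → . f E], [T → . , f E], [T → , . f E] — shift-reduce conflict.
I13 contains reduce item [E → T , T .] and shift items [E → . , E T], [E → . , a], [E → T . ,], [E → T . , T], [E → . f E], [T → . , f E] — shift-reduce conflict.

Answer: Yes — I9: [E → T , .] vs [E → . , E T]; I13: [E → T , T .] vs [E → . , E T]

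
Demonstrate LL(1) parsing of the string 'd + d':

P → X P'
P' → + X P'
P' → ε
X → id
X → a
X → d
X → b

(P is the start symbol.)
Stack is shown with the top on the left.

Stack     Input    Action
-------------------------
P $       d + d $  output P → X P'
X P' $    d + d $  output X → d
d P' $    d + d $  match 'd'
P' $      + d $    output P' → + X P'
+ X P' $  + d $    match '+'
X P' $    d $      output X → d
d P' $    d $      match 'd'
P' $      $        output P' → ε
$         $        accept

The string is accepted.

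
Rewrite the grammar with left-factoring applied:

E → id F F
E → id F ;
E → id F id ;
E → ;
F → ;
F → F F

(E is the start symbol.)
Left-factoring transforms A → αβ₁ | αβ₂ into A → αA' and A' → β₁ | β₂
(α is the longest common prefix among the alternatives). Repeat until
no nonterminal has two alternatives with a common prefix.

Round 1: E has alternatives sharing prefix 'id F'. Introduce E': E → id F E'
  Add: E' → F
  Add: E' → ;
  Add: E' → id ;

No remaining common prefixes — done.

Resulting grammar:
E → id F E'
E' → F
E' → ;
E' → id ;
E → ;
F → ;
F → F F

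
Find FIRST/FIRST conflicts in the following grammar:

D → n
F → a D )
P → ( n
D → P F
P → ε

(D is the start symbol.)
A FIRST/FIRST conflict occurs when two productions N → α and N → β for the same non-terminal have FIRST(α) ∩ FIRST(β) ≠ ∅ (with ε ∈ FIRST of a nullable right-hand side, so two nullable alternatives also conflict).

FIRST sets of the non-terminals at (or reachable through a nullable prefix from) the front of some alternative:
  FIRST(P) = { '(', ε }
  FIRST(F) = { 'a' }

Productions for D:
  D → n: FIRST = { 'n' }
  D → P F: FIRST = { '(', 'a' }
Productions for P:
  P → ( n: FIRST = { '(' }
  P → ε: FIRST = { ε }
F has only one production, so no FIRST/FIRST conflict is possible there.

All alternatives of each non-terminal have pairwise disjoint FIRST sets.

Answer: No FIRST/FIRST conflicts.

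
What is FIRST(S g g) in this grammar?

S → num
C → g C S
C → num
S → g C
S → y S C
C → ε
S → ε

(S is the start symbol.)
{ 'g', 'num', 'y' }

FIRST sets of the non-terminals involved (from the grammar, by fixed-point iteration):
  FIRST(S) = { 'g', 'num', 'y', ε }

To compute FIRST(S g g), process the symbols left to right:
Symbol S is a non-terminal. Add FIRST(S) \ {ε} = { 'g', 'num', 'y' }
S is nullable (ε ∈ FIRST(S)), continue to the next symbol.
Symbol g is a terminal. Add 'g' and stop.
FIRST(S g g) = { 'g', 'num', 'y' }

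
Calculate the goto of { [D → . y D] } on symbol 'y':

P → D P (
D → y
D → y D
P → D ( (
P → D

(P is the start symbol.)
{ [D → . y D], [D → . y], [D → y . D] }

GOTO(I, 'y') = CLOSURE({ [A → αX.β] : [A → α.Xβ] ∈ I, X = 'y' })

Items with dot before 'y', with the dot advanced:
  [D → . y D] → [D → y . D]
Closure of the advanced items:
  [D → y . D] has the dot before D: add [D → . y], [D → . y D]

GOTO = { [D → . y D], [D → . y], [D → y . D] }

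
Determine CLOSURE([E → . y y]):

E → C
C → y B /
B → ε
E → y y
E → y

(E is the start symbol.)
Start with: [E → . y y]
The dot precedes the terminal y, so nothing is added.

CLOSURE = { [E → . y y] }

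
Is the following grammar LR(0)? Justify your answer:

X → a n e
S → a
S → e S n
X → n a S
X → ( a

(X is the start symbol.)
Yes, the grammar is LR(0)

A grammar is LR(0) if no state in the canonical LR(0) collection has:
  - both a shift item (dot before a terminal) and a complete item (shift-reduce conflict), or
  - two or more complete items (reduce-reduce conflict; the accept item [X' → X .] counts as a complete item here).

Augment with X' → X and build the canonical LR(0) collection (I0 = CLOSURE({[X' → . X]}), then GOTO on every symbol after a dot until no new states appear). It has 14 states:
  I0: { [X → . ( a], [X → . a n e], [X → . n a S], [X' → . X] }  — shift
  I1: { [X → ( . a] }  — shift
  I2: { [X' → X .] }  — accept
  I3: { [X → a . n e] }  — shift
  I4: { [X → n . a S] }  — shift
  I5: { [S → . a], [S → . e S n], [X → n a . S] }  — shift
  I6: { [X → n a S .] }  — reduce
  I7: { [S → a .] }  — reduce
  I8: { [S → . a], [S → . e S n], [S → e . S n] }  — shift
  I9: { [S → e S . n] }  — shift
  I10: { [S → e S n .] }  — reduce
  I11: { [X → a n . e] }  — shift
  I12: { [X → a n e .] }  — reduce
  I13: { [X → ( a .] }  — reduce

Every state is either a pure shift/goto state or contains exactly one complete item and nothing to shift — no conflicts. The grammar is LR(0).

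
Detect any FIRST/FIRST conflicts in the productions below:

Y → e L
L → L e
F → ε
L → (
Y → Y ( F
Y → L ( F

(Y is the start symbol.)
Yes. Y → e L / Y → Y '(' F on { 'e' }; Y → Y '(' F / Y → L '(' F on { '(' }; L → L e / L → '(' on { '(' }

FIRST sets of the non-terminals at (or reachable through a nullable prefix from) the front of some alternative:
  FIRST(Y) = { '(', 'e' }
  FIRST(L) = { '(' }

Productions for Y:
  Y → e L: FIRST = { 'e' }
  Y → Y ( F: FIRST = { '(', 'e' }
  Y → L ( F: FIRST = { '(' }
Productions for L:
  L → L e: FIRST = { '(' }
  L → (: FIRST = { '(' }
F has only one production, so no FIRST/FIRST conflict is possible there.

Conflict for Y: Y → e L and Y → Y ( F
  Overlap: { 'e' }
Conflict for Y: Y → Y ( F and Y → L ( F
  Overlap: { '(' }
Conflict for L: L → L e and L → (
  Overlap: { '(' }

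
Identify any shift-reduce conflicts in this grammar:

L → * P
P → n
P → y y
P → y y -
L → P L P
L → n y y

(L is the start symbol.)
Yes — I4: [P → n .] vs [L → n . y y]; I6: [P → y y .] vs [P → y y . -]

A shift-reduce conflict occurs when an LR(0) state has both:
  - a complete (reduce) item [A → α .] (dot at the end), and
  - a shift item [B → β . c γ] (dot before a terminal).

Augment with L' → L and build the canonical LR(0) collection (I0 = CLOSURE({[L' → . L]}), then GOTO on every symbol after a dot until no new states appear). It has 14 states:
  I0: { [L → . * P], [L → . P L P], [L → . n y y], [L' → . L], [P → . n], [P → . y y -], [P → . y y] }  — shift
  I1: { [L → * . P], [P → . n], [P → . y y -], [P → . y y] }  — shift
  I2: { [L' → L .] }  — accept
  I3: { [L → . * P], [L → . P L P], [L → . n y y], [L → P . L P], [P → . n], [P → . y y -], [P → . y y] }  — shift
  I4: { [L → n . y y], [P → n .] }  — shift, reduce
  I5: { [P → y . y -], [P → y . y] }  — shift
  I6: { [P → y y . -], [P → y y .] }  — shift, reduce
  I7: { [P → y y - .] }  — reduce
  I8: { [L → n y . y] }  — shift
  I9: { [L → n y y .] }  — reduce
  I10: { [L → P L . P], [P → . n], [P → . y y -], [P → . y y] }  — shift
  I11: { [L → P L P .] }  — reduce
  I12: { [P → n .] }  — reduce
  I13: { [L → * P .] }  — reduce

I4 contains reduce item [P → n .] and shift item [L → n . y y] — shift-reduce conflict.
I6 contains reduce item [P → y y .] and shift item [P → y y . -] — shift-reduce conflict.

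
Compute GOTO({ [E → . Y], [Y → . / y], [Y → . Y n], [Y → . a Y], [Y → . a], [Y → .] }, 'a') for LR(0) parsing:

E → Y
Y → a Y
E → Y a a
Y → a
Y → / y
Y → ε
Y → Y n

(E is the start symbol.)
GOTO(I, 'a') = CLOSURE({ [A → αX.β] : [A → α.Xβ] ∈ I, X = 'a' })

Items with dot before 'a', with the dot advanced:
  [Y → . a] → [Y → a .]
  [Y → . a Y] → [Y → a . Y]
Closure of the advanced items:
  [Y → a . Y] has the dot before Y: add [Y → . a Y], [Y → . a], [Y → . / y], [Y → .], [Y → . Y n]

GOTO = { [Y → . / y], [Y → . Y n], [Y → . a Y], [Y → . a], [Y → .], [Y → a . Y], [Y → a .] }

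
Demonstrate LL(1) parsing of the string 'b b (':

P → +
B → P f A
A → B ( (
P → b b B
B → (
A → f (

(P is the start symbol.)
LL(1) parsing maintains a stack (initially the start symbol over $) and the input. At each step: if the stack top is a terminal, match it against the current input token; if it is a non-terminal N, replace it with the RHS of M[N, lookahead] (the unique production whose predict set contains the lookahead).

Stack is shown with the top on the left.

Stack    Input    Action
------------------------
P $      b b ( $  output P → b b B
b b B $  b b ( $  match 'b'
b B $    b ( $    match 'b'
B $      ( $      output B → (
( $      ( $      match '('
$        $        accept

The string is accepted.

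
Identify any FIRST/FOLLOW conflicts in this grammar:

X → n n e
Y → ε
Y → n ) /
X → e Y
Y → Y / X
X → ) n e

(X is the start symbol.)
A FIRST/FOLLOW conflict occurs when a non-terminal N has a nullable alternative N → β (β ⇒* ε) and another alternative N → α with FIRST(α) ∩ FOLLOW(N) ≠ ∅: on such a lookahead the parser cannot decide between expanding α and letting N vanish via β.

Nullable non-terminals: Y.
FIRST sets used below: FIRST(Y) = { '/', 'n', ε }

Y: nullable alternative(s) Y → ε; FOLLOW(Y) = { $, '/' }
  Y → ε: FIRST \ {ε} = { } — this is the only nullable alternative, skip
  Y → n ) /: FIRST \ {ε} = { 'n' } — disjoint from FOLLOW(Y)
  Y → Y / X: FIRST \ {ε} = { '/', 'n' } — overlaps FOLLOW(Y) on { '/' }: CONFLICT

X has no nullable alternative, so no FIRST/FOLLOW check is needed there.

So the grammar has 1 FIRST/FOLLOW conflict (marked CONFLICT above).

Answer: Yes. Y → Y '/' X with FOLLOW(Y) on { '/' }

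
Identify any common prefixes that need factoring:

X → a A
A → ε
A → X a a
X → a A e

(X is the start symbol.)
Yes, X has productions with common prefix 'a A'

Left-factoring is needed when two productions for the same non-terminal
share a common prefix on the right-hand side.

Productions for X:
  X → a A
  X → a A e
Productions for A:
  A → ε
  A → X a a

Found common prefix 'a A' in productions for X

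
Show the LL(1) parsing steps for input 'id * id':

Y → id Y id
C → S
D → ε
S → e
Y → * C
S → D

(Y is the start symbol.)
LL(1) parsing maintains a stack (initially the start symbol over $) and the input. At each step: if the stack top is a terminal, match it against the current input token; if it is a non-terminal N, replace it with the RHS of M[N, lookahead] (the unique production whose predict set contains the lookahead).

Stack is shown with the top on the left.

Stack      Input      Action
----------------------------
Y $        id * id $  output Y → id Y id
id Y id $  id * id $  match 'id'
Y id $     * id $     output Y → * C
* C id $   * id $     match '*'
C id $     id $       output C → S
S id $     id $       output S → D
D id $     id $       output D → ε
id $       id $       match 'id'
$          $          accept

The string is accepted.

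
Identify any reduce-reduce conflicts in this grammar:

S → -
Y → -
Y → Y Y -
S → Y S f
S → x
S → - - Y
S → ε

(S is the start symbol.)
Augment with S' → S and build the canonical LR(0) collection (I0 = CLOSURE({[S' → . S]}), then GOTO on every symbol after a dot until no new states appear). It has 14 states:
  I0: { [S → . - - Y], [S → . -], [S → . Y S f], [S → . x], [S → .], [S' → . S], [Y → . -], [Y → . Y Y -] }  — shift, reduce
  I1: { [S → - . - Y], [S → - .], [Y → - .] }  — shift, 2 reduces
  I2: { [S' → S .] }  — accept
  I3: { [S → . - - Y], [S → . -], [S → . Y S f], [S → . x], [S → .], [S → Y . S f], [Y → . -], [Y → . Y Y -], [Y → Y . Y -] }  — shift, reduce
  I4: { [S → x .] }  — reduce
  I5: { [S → Y S . f] }  — shift
  I6: { [S → . - - Y], [S → . -], [S → . Y S f], [S → . x], [S → .], [S → Y . S f], [Y → . -], [Y → . Y Y -], [Y → Y . Y -], [Y → Y Y . -] }  — shift, reduce
  I7: { [S → - . - Y], [S → - .], [Y → - .], [Y → Y Y - .] }  — shift, 3 reduces
  I8: { [S → - - . Y], [Y → . -], [Y → . Y Y -] }  — shift
  I9: { [Y → - .] }  — reduce
  I10: { [S → - - Y .], [Y → . -], [Y → . Y Y -], [Y → Y . Y -] }  — shift, reduce
  I11: { [Y → . -], [Y → . Y Y -], [Y → Y . Y -], [Y → Y Y . -] }  — shift
  I12: { [Y → - .], [Y → Y Y - .] }  — 2 reduces
  I13: { [S → Y S f .] }  — reduce

I1 contains complete items [S → - .], [Y → - .] — reduce-reduce conflict.
I7 contains complete items [S → - .], [Y → - .], [Y → Y Y - .] — reduce-reduce conflict.
I12 contains complete items [Y → - .], [Y → Y Y - .] — reduce-reduce conflict.

Answer: Yes — I1: [S → - .] vs [Y → - .]; I7: [S → - .] vs [Y → - .]; I12: [Y → - .] vs [Y → Y Y - .]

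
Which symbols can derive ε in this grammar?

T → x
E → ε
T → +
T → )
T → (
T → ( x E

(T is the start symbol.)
{ 'E' }

A non-terminal is nullable if it can derive ε (the empty string): either it has an ε-production, or it has a production whose right-hand side consists entirely of nullable non-terminals.

ε-productions: E → ε
So E is immediately nullable.
No further non-terminal can be added: every production for the remaining non-terminals contains a terminal or a non-nullable non-terminal.
Nullable = { 'E' }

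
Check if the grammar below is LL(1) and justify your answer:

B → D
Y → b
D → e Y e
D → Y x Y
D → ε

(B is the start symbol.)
Yes, the grammar is LL(1).

Relevant sets:
  FIRST(Y) = { 'b' }
  FOLLOW(D) = { $ }

For D:
  PREDICT(D → e Y e) = { 'e' }
  PREDICT(D → Y x Y) = { 'b' }
  PREDICT(D → ε) = { $ }
B, Y have a single production, so nothing to check there.

All predict sets are disjoint. The grammar IS LL(1).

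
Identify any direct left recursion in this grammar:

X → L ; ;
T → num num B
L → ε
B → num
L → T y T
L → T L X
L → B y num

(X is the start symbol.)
No direct left recursion

Direct left recursion occurs when N → N α for some non-terminal N (the right-hand side begins with the left-hand side itself).

X → L ; ;: starts with L
T → num num B: starts with num
L → ε: starts with ε
B → num: starts with num
L → T y T: starts with T
L → T L X: starts with T
L → B y num: starts with B

No direct left recursion found.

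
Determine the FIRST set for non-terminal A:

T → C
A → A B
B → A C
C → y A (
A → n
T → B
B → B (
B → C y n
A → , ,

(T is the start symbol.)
To compute FIRST(A), examine every production with A on the left-hand side, reading each right-hand side left to right until a non-nullable symbol is reached.

From A → A B:
  - A is the symbol being defined: contributes nothing new
    A is not nullable, so stop
From A → n:
  - n is a terminal: add 'n' and stop
From A → , ,:
  - ',' is a terminal: add ',' and stop

Collecting: FIRST(A) = { ',', 'n' }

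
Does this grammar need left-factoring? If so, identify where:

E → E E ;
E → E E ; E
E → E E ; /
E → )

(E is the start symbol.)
Left-factoring is needed when two productions for the same non-terminal
share a common prefix on the right-hand side.

Productions for E:
  E → E E ;
  E → E E ; E
  E → E E ; /
  E → )

Found common prefix 'E E ;' in productions for E

Answer: Yes, E has productions with common prefix 'E E ;'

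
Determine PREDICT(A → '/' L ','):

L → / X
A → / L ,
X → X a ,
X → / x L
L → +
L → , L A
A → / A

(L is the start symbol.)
PREDICT(A → '/' L ',') = (FIRST(RHS) \ {ε}) ∪ (FOLLOW(A) if ε ∈ FIRST(RHS), i.e. RHS ⇒* ε)
FIRST('/' L ',') = { '/' }
ε ∉ FIRST('/' L ','), so FOLLOW(A) is not added.
PREDICT(A → '/' L ',') = { '/' }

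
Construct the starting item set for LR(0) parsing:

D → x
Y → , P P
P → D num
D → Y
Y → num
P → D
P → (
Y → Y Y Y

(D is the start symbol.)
First, augment the grammar with D' → D
I₀ = CLOSURE({ [D' → . D] }):
  [D' → . D] has the dot before D: add [D → . x], [D → . Y]
  [D → . Y] has the dot before Y: add [Y → . , P P], [Y → . num], [Y → . Y Y Y]
No further items can be added.

I₀ = { [D → . Y], [D → . x], [D' → . D], [Y → . , P P], [Y → . Y Y Y], [Y → . num] }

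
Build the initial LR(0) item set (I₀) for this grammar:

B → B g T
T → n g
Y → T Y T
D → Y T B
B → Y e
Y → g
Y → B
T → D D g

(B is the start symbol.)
{ [B → . B g T], [B → . Y e], [B' → . B], [D → . Y T B], [T → . D D g], [T → . n g], [Y → . B], [Y → . T Y T], [Y → . g] }

First, augment the grammar with B' → B
I₀ = CLOSURE({ [B' → . B] }):
  [B' → . B] has the dot before B: add [B → . B g T], [B → . Y e]
  [B → . Y e] has the dot before Y: add [Y → . T Y T], [Y → . g], [Y → . B]
  [Y → . T Y T] has the dot before T: add [T → . n g], [T → . D D g]
  [T → . D D g] has the dot before D: add [D → . Y T B]
No further items can be added.

I₀ = { [B → . B g T], [B → . Y e], [B' → . B], [D → . Y T B], [T → . D D g], [T → . n g], [Y → . B], [Y → . T Y T], [Y → . g] }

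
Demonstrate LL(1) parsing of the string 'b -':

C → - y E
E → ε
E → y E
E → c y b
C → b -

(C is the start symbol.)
Stack is shown with the top on the left.

Stack  Input  Action
--------------------
C $    b - $  output C → b -
b - $  b - $  match 'b'
- $    - $    match '-'
$      $      accept

The string is accepted.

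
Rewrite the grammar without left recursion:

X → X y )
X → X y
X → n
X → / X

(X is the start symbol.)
X → n X'
X → / X X'
X' → y ) X'
X' → y X'
X' → ε

X is directly left-recursive. The standard transformation for
  A → A α₁ | ... | A α_m | β₁ | ... | β_n
is
  A  → β₁ A' | ... | β_n A'
  A' → α₁ A' | ... | α_m A' | ε

X → n becomes X → n X'
X → / X becomes X → / X X'
X → X y ) becomes X' → y ) X'
X → X y becomes X' → y X'
Add X' → ε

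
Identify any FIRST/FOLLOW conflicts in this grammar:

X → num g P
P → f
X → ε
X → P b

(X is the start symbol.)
No FIRST/FOLLOW conflicts.

Nullable non-terminals: X.
FIRST sets used below: FIRST(P) = { 'f' }

X: nullable alternative(s) X → ε; FOLLOW(X) = { $ }
  X → num g P: FIRST \ {ε} = { 'num' } — disjoint from FOLLOW(X)
  X → ε: FIRST \ {ε} = { } — this is the only nullable alternative, skip
  X → P b: FIRST \ {ε} = { 'f' } — disjoint from FOLLOW(X)

P has no nullable alternative, so no FIRST/FOLLOW check is needed there.

No FIRST/FOLLOW conflicts found.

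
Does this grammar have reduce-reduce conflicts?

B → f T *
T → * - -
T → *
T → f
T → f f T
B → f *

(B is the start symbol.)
Augment with B' → B and build the canonical LR(0) collection (I0 = CLOSURE({[B' → . B]}), then GOTO on every symbol after a dot until no new states appear). It has 12 states:
  I0: { [B → . f *], [B → . f T *], [B' → . B] }  — shift
  I1: { [B' → B .] }  — accept
  I2: { [B → f . *], [B → f . T *], [T → . * - -], [T → . *], [T → . f f T], [T → . f] }  — shift
  I3: { [B → f * .], [T → * . - -], [T → * .] }  — shift, 2 reduces
  I4: { [B → f T . *] }  — shift
  I5: { [T → f . f T], [T → f .] }  — shift, reduce
  I6: { [T → . * - -], [T → . *], [T → . f f T], [T → . f], [T → f f . T] }  — shift
  I7: { [T → * . - -], [T → * .] }  — shift, reduce
  I8: { [T → f f T .] }  — reduce
  I9: { [T → * - . -] }  — shift
  I10: { [T → * - - .] }  — reduce
  I11: { [B → f T * .] }  — reduce

I3 contains complete items [B → f * .], [T → * .] — reduce-reduce conflict.

Answer: Yes — I3: [B → f * .] vs [T → * .]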